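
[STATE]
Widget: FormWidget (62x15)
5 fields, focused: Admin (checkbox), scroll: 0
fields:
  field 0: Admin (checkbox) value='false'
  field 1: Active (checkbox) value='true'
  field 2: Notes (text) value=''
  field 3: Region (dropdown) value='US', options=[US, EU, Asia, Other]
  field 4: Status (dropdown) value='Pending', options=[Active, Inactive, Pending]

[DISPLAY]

> Admin:      [ ]                                             
  Active:     [x]                                             
  Notes:      [                                              ]
  Region:     [US                                           ▼]
  Status:     [Pending                                      ▼]
                                                              
                                                              
                                                              
                                                              
                                                              
                                                              
                                                              
                                                              
                                                              
                                                              


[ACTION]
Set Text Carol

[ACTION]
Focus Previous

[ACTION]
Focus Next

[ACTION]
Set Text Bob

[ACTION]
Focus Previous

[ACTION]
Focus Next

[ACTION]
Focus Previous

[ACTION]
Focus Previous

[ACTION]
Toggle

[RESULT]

  Admin:      [ ]                                             
  Active:     [x]                                             
  Notes:      [                                              ]
> Region:     [US                                           ▼]
  Status:     [Pending                                      ▼]
                                                              
                                                              
                                                              
                                                              
                                                              
                                                              
                                                              
                                                              
                                                              
                                                              


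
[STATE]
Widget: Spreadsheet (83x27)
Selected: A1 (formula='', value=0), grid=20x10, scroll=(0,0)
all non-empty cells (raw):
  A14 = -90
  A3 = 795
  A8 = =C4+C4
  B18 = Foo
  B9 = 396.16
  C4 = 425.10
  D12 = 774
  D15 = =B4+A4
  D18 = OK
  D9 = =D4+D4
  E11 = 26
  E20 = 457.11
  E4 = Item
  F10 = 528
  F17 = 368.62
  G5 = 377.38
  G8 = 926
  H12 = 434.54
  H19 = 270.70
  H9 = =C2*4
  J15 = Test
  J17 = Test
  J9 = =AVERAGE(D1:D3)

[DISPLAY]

A1:                                                                                
       A       B       C       D       E       F       G       H       I       J   
-----------------------------------------------------------------------------------
  1      [0]       0       0       0       0       0       0       0       0       
  2        0       0       0       0       0       0       0       0       0       
  3      795       0       0       0       0       0       0       0       0       
  4        0       0  425.10       0Item           0       0       0       0       
  5        0       0       0       0       0       0  377.38       0       0       
  6        0       0       0       0       0       0       0       0       0       
  7        0       0       0       0       0       0       0       0       0       
  8   850.20       0       0       0       0       0     926       0       0       
  9        0  396.16       0       0       0       0       0       0       0       
 10        0       0       0       0       0     528       0       0       0       
 11        0       0       0       0      26       0       0       0       0       
 12        0       0       0     774       0       0       0  434.54       0       
 13        0       0       0       0       0       0       0       0       0       
 14      -90       0       0       0       0       0       0       0       0       
 15        0       0       0       0       0       0       0       0       0Test   
 16        0       0       0       0       0       0       0       0       0       
 17        0       0       0       0       0  368.62       0       0       0Test   
 18        0Foo            0OK             0       0       0       0       0       
 19        0       0       0       0       0       0       0  270.70       0       
 20        0       0       0       0  457.11       0       0       0       0       
                                                                                   
                                                                                   
                                                                                   
                                                                                   


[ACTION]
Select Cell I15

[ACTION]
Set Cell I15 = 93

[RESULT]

I15: 93                                                                            
       A       B       C       D       E       F       G       H       I       J   
-----------------------------------------------------------------------------------
  1        0       0       0       0       0       0       0       0       0       
  2        0       0       0       0       0       0       0       0       0       
  3      795       0       0       0       0       0       0       0       0       
  4        0       0  425.10       0Item           0       0       0       0       
  5        0       0       0       0       0       0  377.38       0       0       
  6        0       0       0       0       0       0       0       0       0       
  7        0       0       0       0       0       0       0       0       0       
  8   850.20       0       0       0       0       0     926       0       0       
  9        0  396.16       0       0       0       0       0       0       0       
 10        0       0       0       0       0     528       0       0       0       
 11        0       0       0       0      26       0       0       0       0       
 12        0       0       0     774       0       0       0  434.54       0       
 13        0       0       0       0       0       0       0       0       0       
 14      -90       0       0       0       0       0       0       0       0       
 15        0       0       0       0       0       0       0       0    [93]Test   
 16        0       0       0       0       0       0       0       0       0       
 17        0       0       0       0       0  368.62       0       0       0Test   
 18        0Foo            0OK             0       0       0       0       0       
 19        0       0       0       0       0       0       0  270.70       0       
 20        0       0       0       0  457.11       0       0       0       0       
                                                                                   
                                                                                   
                                                                                   
                                                                                   


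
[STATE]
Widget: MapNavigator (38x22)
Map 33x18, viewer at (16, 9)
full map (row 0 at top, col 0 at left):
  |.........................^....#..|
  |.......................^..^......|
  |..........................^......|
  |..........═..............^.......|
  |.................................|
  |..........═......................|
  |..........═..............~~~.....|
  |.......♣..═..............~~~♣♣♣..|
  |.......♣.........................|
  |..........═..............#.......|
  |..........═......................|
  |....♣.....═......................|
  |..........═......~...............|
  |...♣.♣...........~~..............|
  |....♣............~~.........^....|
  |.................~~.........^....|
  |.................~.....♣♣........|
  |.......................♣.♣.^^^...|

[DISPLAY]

                                      
                                      
   .........................^....#..  
   .......................^..^......  
   ..........................^......  
   ..........═..............^.......  
   .................................  
   ..........═......................  
   ..........═..............~~~.....  
   .......♣..═..............~~~♣♣♣..  
   .......♣.........................  
   ..........═.....@........#.......  
   ..........═......................  
   ....♣.....═......................  
   ..........═......~...............  
   ...♣.♣...........~~..............  
   ....♣............~~.........^....  
   .................~~.........^....  
   .................~.....♣♣........  
   .......................♣.♣.^^^...  
                                      
                                      


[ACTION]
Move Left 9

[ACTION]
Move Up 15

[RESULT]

                                      
                                      
                                      
                                      
                                      
                                      
                                      
                                      
                                      
                                      
                                      
            .......@.................^
            .......................^..
            ..........................
            ..........═..............^
            ..........................
            ..........═...............
            ..........═..............~
            .......♣..═..............~
            .......♣..................
            ..........═..............#
            ..........═...............


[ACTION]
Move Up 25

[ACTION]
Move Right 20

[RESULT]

                                      
                                      
                                      
                                      
                                      
                                      
                                      
                                      
                                      
                                      
                                      
.................^.@..#..             
...............^..^......             
..................^......             
..═..............^.......             
.........................             
..═......................             
..═..............~~~.....             
..═..............~~~♣♣♣..             
.........................             
..═..............#.......             
..═......................             


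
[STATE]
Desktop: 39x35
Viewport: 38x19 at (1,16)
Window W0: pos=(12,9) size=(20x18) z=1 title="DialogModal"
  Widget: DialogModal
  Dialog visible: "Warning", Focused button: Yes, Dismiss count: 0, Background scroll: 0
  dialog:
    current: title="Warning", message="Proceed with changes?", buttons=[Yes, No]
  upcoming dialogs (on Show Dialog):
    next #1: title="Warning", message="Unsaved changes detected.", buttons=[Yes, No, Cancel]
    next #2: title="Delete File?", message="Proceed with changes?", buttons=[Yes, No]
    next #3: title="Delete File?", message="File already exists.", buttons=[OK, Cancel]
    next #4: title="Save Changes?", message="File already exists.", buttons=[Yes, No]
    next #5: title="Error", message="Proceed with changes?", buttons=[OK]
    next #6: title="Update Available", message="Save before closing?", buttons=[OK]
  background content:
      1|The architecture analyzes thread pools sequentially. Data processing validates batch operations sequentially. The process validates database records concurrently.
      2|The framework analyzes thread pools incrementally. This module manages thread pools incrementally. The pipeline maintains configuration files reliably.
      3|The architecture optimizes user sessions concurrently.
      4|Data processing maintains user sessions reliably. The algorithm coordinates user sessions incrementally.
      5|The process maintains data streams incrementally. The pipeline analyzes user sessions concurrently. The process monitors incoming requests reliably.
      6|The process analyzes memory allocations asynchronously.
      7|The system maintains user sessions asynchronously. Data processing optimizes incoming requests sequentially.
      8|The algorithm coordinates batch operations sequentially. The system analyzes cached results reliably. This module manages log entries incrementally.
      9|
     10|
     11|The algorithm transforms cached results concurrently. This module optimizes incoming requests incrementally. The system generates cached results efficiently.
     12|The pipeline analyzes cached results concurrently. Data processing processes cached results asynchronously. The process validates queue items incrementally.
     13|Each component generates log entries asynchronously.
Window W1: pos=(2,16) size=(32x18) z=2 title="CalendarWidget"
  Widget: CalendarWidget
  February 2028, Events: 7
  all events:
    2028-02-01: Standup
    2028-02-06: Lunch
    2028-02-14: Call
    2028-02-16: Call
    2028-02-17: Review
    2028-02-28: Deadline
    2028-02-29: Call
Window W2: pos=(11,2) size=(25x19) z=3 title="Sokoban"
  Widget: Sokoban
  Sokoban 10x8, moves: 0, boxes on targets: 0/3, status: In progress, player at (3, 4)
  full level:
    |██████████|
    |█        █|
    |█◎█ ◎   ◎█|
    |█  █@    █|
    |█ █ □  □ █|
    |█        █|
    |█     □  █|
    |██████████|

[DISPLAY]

 ┏━━━━━━━━┃                       ┃   
 ┃ Calenda┃                       ┃   
 ┠────────┃                       ┃   
 ┃        ┃                       ┃   
 ┃Mo Tu We┗━━━━━━━━━━━━━━━━━━━━━━━┛   
 ┃    1*  2  3  4  5  6*        ┃     
 ┃ 7  8  9 10 11 12 13          ┃     
 ┃14* 15 16* 17* 18 19 20       ┃     
 ┃21 22 23 24 25 26 27          ┃     
 ┃28* 29*                       ┃     
 ┃                              ┃     
 ┃                              ┃     
 ┃                              ┃     
 ┃                              ┃     
 ┃                              ┃     
 ┃                              ┃     
 ┃                              ┃     
 ┗━━━━━━━━━━━━━━━━━━━━━━━━━━━━━━┛     
                                      


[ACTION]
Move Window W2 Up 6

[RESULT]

 ┏━━━━━━━━┃                       ┃   
 ┃ Calenda┃                       ┃   
 ┠────────┗━━━━━━━━━━━━━━━━━━━━━━━┛   
 ┃        February 2028         ┃     
 ┃Mo Tu We Th Fr Sa Su          ┃     
 ┃    1*  2  3  4  5  6*        ┃     
 ┃ 7  8  9 10 11 12 13          ┃     
 ┃14* 15 16* 17* 18 19 20       ┃     
 ┃21 22 23 24 25 26 27          ┃     
 ┃28* 29*                       ┃     
 ┃                              ┃     
 ┃                              ┃     
 ┃                              ┃     
 ┃                              ┃     
 ┃                              ┃     
 ┃                              ┃     
 ┃                              ┃     
 ┗━━━━━━━━━━━━━━━━━━━━━━━━━━━━━━┛     
                                      


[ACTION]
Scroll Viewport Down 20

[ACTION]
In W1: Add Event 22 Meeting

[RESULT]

 ┏━━━━━━━━┃                       ┃   
 ┃ Calenda┃                       ┃   
 ┠────────┗━━━━━━━━━━━━━━━━━━━━━━━┛   
 ┃        February 2028         ┃     
 ┃Mo Tu We Th Fr Sa Su          ┃     
 ┃    1*  2  3  4  5  6*        ┃     
 ┃ 7  8  9 10 11 12 13          ┃     
 ┃14* 15 16* 17* 18 19 20       ┃     
 ┃21 22* 23 24 25 26 27         ┃     
 ┃28* 29*                       ┃     
 ┃                              ┃     
 ┃                              ┃     
 ┃                              ┃     
 ┃                              ┃     
 ┃                              ┃     
 ┃                              ┃     
 ┃                              ┃     
 ┗━━━━━━━━━━━━━━━━━━━━━━━━━━━━━━┛     
                                      


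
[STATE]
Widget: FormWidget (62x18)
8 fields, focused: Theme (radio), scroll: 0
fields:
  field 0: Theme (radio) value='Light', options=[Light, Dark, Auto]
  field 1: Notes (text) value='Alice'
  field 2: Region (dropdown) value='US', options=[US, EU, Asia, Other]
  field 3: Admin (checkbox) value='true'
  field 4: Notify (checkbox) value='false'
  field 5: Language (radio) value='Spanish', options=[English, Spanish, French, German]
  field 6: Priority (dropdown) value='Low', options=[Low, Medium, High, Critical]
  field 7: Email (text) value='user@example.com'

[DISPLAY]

> Theme:      (●) Light  ( ) Dark  ( ) Auto                   
  Notes:      [Alice                                         ]
  Region:     [US                                           ▼]
  Admin:      [x]                                             
  Notify:     [ ]                                             
  Language:   ( ) English  (●) Spanish  ( ) French  ( ) German
  Priority:   [Low                                          ▼]
  Email:      [user@example.com                              ]
                                                              
                                                              
                                                              
                                                              
                                                              
                                                              
                                                              
                                                              
                                                              
                                                              


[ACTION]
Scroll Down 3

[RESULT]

  Admin:      [x]                                             
  Notify:     [ ]                                             
  Language:   ( ) English  (●) Spanish  ( ) French  ( ) German
  Priority:   [Low                                          ▼]
  Email:      [user@example.com                              ]
                                                              
                                                              
                                                              
                                                              
                                                              
                                                              
                                                              
                                                              
                                                              
                                                              
                                                              
                                                              
                                                              


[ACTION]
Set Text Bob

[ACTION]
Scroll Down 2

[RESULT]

  Language:   ( ) English  (●) Spanish  ( ) French  ( ) German
  Priority:   [Low                                          ▼]
  Email:      [user@example.com                              ]
                                                              
                                                              
                                                              
                                                              
                                                              
                                                              
                                                              
                                                              
                                                              
                                                              
                                                              
                                                              
                                                              
                                                              
                                                              


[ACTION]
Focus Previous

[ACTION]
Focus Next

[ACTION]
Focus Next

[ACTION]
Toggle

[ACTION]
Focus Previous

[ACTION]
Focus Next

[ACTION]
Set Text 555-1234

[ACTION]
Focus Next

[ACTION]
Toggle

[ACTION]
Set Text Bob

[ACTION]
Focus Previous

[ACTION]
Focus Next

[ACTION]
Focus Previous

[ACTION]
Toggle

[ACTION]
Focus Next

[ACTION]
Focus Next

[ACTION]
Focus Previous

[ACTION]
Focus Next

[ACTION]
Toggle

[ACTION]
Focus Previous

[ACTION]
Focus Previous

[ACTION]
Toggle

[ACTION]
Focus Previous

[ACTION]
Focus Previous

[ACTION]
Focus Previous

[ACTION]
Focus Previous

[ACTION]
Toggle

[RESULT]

> Language:   ( ) English  (●) Spanish  ( ) French  ( ) German
  Priority:   [Low                                          ▼]
  Email:      [user@example.com                              ]
                                                              
                                                              
                                                              
                                                              
                                                              
                                                              
                                                              
                                                              
                                                              
                                                              
                                                              
                                                              
                                                              
                                                              
                                                              


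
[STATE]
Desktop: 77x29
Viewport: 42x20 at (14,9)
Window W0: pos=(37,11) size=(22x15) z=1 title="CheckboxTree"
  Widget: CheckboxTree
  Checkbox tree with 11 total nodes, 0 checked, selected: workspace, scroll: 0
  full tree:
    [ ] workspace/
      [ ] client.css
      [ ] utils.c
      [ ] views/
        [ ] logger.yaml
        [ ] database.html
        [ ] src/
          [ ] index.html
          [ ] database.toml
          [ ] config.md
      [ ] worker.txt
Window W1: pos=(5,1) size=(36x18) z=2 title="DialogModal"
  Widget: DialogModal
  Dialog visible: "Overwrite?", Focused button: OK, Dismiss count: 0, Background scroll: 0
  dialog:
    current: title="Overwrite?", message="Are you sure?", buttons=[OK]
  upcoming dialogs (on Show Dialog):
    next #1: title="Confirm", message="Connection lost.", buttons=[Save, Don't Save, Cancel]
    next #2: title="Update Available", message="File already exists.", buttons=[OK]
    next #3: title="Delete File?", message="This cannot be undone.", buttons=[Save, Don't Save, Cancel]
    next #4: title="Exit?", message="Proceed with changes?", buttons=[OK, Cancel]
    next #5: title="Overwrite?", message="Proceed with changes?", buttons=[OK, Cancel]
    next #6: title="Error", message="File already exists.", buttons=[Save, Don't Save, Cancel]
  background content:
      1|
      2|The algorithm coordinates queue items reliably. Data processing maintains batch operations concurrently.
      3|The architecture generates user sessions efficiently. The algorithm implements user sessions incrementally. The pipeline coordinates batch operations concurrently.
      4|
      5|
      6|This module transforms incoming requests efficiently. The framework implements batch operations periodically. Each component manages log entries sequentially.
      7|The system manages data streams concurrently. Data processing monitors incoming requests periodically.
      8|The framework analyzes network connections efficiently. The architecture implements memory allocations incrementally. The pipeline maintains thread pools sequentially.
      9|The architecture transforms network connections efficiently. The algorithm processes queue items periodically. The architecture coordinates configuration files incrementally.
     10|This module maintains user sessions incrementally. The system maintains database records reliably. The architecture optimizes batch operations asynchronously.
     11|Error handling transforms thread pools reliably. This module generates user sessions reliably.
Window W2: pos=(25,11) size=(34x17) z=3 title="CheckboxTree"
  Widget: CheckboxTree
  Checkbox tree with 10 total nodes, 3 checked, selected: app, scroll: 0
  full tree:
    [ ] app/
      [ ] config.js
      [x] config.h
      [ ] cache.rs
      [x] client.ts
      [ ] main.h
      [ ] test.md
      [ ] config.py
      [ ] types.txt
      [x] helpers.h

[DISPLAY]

│   Overwrite?  │coming re┃               
│ Are you sure? │treams co┃               
│      [OK]┏━━━━━━━━━━━━━━━━━━━━━━━━━━━━━━
└──────────┃ CheckboxTree                 
ule maintai┠──────────────────────────────
ndling tran┃>[-] app/                     
           ┃   [ ] config.js              
           ┃   [x] config.h               
           ┃   [ ] cache.rs               
━━━━━━━━━━━┃   [x] client.ts              
           ┃   [ ] main.h                 
           ┃   [ ] test.md                
           ┃   [ ] config.py              
           ┃   [ ] types.txt              
           ┃   [x] helpers.h              
           ┃                              
           ┃                              
           ┃                              
           ┗━━━━━━━━━━━━━━━━━━━━━━━━━━━━━━
                                          


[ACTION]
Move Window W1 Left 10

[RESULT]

verwrite?  │coming re┃                    
 you sure? │treams co┃                    
  [OK]     ┏━━━━━━━━━━━━━━━━━━━━━━━━━━━━━━
───────────┃ CheckboxTree                 
aintains us┠──────────────────────────────
g transform┃>[-] app/                     
           ┃   [ ] config.js              
           ┃   [x] config.h               
           ┃   [ ] cache.rs               
━━━━━━━━━━━┃   [x] client.ts              
           ┃   [ ] main.h                 
           ┃   [ ] test.md                
           ┃   [ ] config.py              
           ┃   [ ] types.txt              
           ┃   [x] helpers.h              
           ┃                              
           ┃                              
           ┃                              
           ┗━━━━━━━━━━━━━━━━━━━━━━━━━━━━━━
                                          


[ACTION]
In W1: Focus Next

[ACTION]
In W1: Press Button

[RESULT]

ransforms incoming re┃                    
nages data streams co┃                    
 analyzes n┏━━━━━━━━━━━━━━━━━━━━━━━━━━━━━━
ure transfo┃ CheckboxTree                 
aintains us┠──────────────────────────────
g transform┃>[-] app/                     
           ┃   [ ] config.js              
           ┃   [x] config.h               
           ┃   [ ] cache.rs               
━━━━━━━━━━━┃   [x] client.ts              
           ┃   [ ] main.h                 
           ┃   [ ] test.md                
           ┃   [ ] config.py              
           ┃   [ ] types.txt              
           ┃   [x] helpers.h              
           ┃                              
           ┃                              
           ┃                              
           ┗━━━━━━━━━━━━━━━━━━━━━━━━━━━━━━
                                          


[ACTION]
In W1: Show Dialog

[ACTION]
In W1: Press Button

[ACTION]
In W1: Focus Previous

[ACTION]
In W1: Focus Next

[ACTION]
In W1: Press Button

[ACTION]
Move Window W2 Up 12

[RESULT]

ransforms i┃   [ ] test.md                
nages data ┃   [ ] config.py              
 analyzes n┃   [ ] types.txt              
ure transfo┃   [x] helpers.h              
aintains us┃                              
g transform┃                              
           ┃                              
           ┗━━━━━━━━━━━━━━━━━━━━━━━━━━━━━━
                     ┃ ┃   [ ] views/     
━━━━━━━━━━━━━━━━━━━━━┛ ┃     [ ] logger.ya
                       ┃     [ ] database.
                       ┃     [ ] src/     
                       ┃       [ ] index.h
                       ┃       [ ] databas
                       ┃       [ ] config.
                       ┃   [ ] worker.txt 
                       ┗━━━━━━━━━━━━━━━━━━
                                          
                                          
                                          


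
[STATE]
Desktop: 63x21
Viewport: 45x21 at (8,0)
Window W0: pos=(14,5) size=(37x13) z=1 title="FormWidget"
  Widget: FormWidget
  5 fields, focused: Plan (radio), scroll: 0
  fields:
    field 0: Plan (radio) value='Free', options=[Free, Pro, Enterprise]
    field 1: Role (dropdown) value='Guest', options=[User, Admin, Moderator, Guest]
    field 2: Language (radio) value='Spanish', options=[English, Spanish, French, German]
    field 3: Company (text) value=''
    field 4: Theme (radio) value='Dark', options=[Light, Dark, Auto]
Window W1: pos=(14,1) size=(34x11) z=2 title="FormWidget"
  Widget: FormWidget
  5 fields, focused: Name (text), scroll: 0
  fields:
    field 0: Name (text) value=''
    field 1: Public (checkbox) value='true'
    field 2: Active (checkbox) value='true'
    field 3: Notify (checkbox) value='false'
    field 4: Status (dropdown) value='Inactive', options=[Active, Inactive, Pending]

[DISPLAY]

                                             
      ┏━━━━━━━━━━━━━━━━━━━━━━━━━━━━━━━━┓     
      ┃ FormWidget                     ┃     
      ┠────────────────────────────────┨     
      ┃> Name:       [                ]┃     
      ┃  Public:     [x]               ┃━━┓  
      ┃  Active:     [x]               ┃  ┃  
      ┃  Notify:     [ ]               ┃──┨  
      ┃  Status:     [Inactive       ▼]┃( ┃  
      ┃                                ┃▼]┃  
      ┃                                ┃an┃  
      ┗━━━━━━━━━━━━━━━━━━━━━━━━━━━━━━━━┛ ]┃  
      ┃  Theme:      ( ) Light  (●) Dark  ┃  
      ┃                                   ┃  
      ┃                                   ┃  
      ┃                                   ┃  
      ┃                                   ┃  
      ┗━━━━━━━━━━━━━━━━━━━━━━━━━━━━━━━━━━━┛  
                                             
                                             
                                             


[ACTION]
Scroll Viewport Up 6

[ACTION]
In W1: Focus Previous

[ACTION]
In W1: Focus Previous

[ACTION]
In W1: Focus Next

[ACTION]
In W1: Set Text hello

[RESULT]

                                             
      ┏━━━━━━━━━━━━━━━━━━━━━━━━━━━━━━━━┓     
      ┃ FormWidget                     ┃     
      ┠────────────────────────────────┨     
      ┃  Name:       [                ]┃     
      ┃  Public:     [x]               ┃━━┓  
      ┃  Active:     [x]               ┃  ┃  
      ┃  Notify:     [ ]               ┃──┨  
      ┃> Status:     [Inactive       ▼]┃( ┃  
      ┃                                ┃▼]┃  
      ┃                                ┃an┃  
      ┗━━━━━━━━━━━━━━━━━━━━━━━━━━━━━━━━┛ ]┃  
      ┃  Theme:      ( ) Light  (●) Dark  ┃  
      ┃                                   ┃  
      ┃                                   ┃  
      ┃                                   ┃  
      ┃                                   ┃  
      ┗━━━━━━━━━━━━━━━━━━━━━━━━━━━━━━━━━━━┛  
                                             
                                             
                                             


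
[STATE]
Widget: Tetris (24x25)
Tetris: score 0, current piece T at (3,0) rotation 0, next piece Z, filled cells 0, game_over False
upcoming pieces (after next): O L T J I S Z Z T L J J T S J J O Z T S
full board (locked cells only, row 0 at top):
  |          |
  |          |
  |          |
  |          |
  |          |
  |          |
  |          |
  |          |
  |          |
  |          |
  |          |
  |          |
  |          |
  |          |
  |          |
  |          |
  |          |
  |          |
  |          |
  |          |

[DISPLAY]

    ▒     │Next:        
   ▒▒▒    │▓▓           
          │ ▓▓          
          │             
          │             
          │             
          │Score:       
          │0            
          │             
          │             
          │             
          │             
          │             
          │             
          │             
          │             
          │             
          │             
          │             
          │             
          │             
          │             
          │             
          │             
          │             


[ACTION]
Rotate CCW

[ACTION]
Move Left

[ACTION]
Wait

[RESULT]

          │Next:        
   ▒      │▓▓           
  ▒▒      │ ▓▓          
   ▒      │             
          │             
          │             
          │Score:       
          │0            
          │             
          │             
          │             
          │             
          │             
          │             
          │             
          │             
          │             
          │             
          │             
          │             
          │             
          │             
          │             
          │             
          │             


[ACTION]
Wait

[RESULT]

          │Next:        
          │▓▓           
   ▒      │ ▓▓          
  ▒▒      │             
   ▒      │             
          │             
          │Score:       
          │0            
          │             
          │             
          │             
          │             
          │             
          │             
          │             
          │             
          │             
          │             
          │             
          │             
          │             
          │             
          │             
          │             
          │             


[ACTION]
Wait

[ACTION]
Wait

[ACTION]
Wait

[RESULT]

          │Next:        
          │▓▓           
          │ ▓▓          
          │             
          │             
   ▒      │             
  ▒▒      │Score:       
   ▒      │0            
          │             
          │             
          │             
          │             
          │             
          │             
          │             
          │             
          │             
          │             
          │             
          │             
          │             
          │             
          │             
          │             
          │             


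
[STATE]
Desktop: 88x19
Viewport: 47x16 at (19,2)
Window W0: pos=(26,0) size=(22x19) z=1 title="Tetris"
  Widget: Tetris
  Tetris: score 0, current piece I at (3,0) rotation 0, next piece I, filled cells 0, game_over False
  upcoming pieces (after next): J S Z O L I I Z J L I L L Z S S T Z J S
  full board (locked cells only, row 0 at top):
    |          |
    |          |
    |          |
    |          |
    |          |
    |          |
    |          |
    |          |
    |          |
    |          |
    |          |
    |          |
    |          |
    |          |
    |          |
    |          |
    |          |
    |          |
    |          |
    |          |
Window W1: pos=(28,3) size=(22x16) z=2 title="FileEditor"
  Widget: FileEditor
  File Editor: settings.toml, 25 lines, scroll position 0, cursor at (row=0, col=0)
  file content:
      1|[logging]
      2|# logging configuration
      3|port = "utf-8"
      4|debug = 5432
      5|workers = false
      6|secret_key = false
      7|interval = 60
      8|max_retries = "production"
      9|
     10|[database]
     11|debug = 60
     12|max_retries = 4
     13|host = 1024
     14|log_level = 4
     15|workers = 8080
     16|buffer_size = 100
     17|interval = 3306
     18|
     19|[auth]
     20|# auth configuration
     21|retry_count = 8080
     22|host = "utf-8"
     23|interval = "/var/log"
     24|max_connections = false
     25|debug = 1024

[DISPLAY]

       ┠────────────────────┨                  
       ┃ ┏━━━━━━━━━━━━━━━━━━━━┓                
       ┃ ┃ FileEditor         ┃                
       ┃ ┠────────────────────┨                
       ┃ ┃█logging]          ▲┃                
       ┃ ┃# logging configura█┃                
       ┃ ┃port = "utf-8"     ░┃                
       ┃ ┃debug = 5432       ░┃                
       ┃ ┃workers = false    ░┃                
       ┃ ┃secret_key = false ░┃                
       ┃ ┃interval = 60      ░┃                
       ┃ ┃max_retries = "prod░┃                
       ┃ ┃                   ░┃                
       ┃ ┃[database]         ░┃                
       ┃ ┃debug = 60         ░┃                
       ┃ ┃max_retries = 4    ▼┃                


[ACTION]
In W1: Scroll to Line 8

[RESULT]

       ┠────────────────────┨                  
       ┃ ┏━━━━━━━━━━━━━━━━━━━━┓                
       ┃ ┃ FileEditor         ┃                
       ┃ ┠────────────────────┨                
       ┃ ┃max_retries = "prod▲┃                
       ┃ ┃                   ░┃                
       ┃ ┃[database]         ░┃                
       ┃ ┃debug = 60         ░┃                
       ┃ ┃max_retries = 4    ░┃                
       ┃ ┃host = 1024        ░┃                
       ┃ ┃log_level = 4      █┃                
       ┃ ┃workers = 8080     ░┃                
       ┃ ┃buffer_size = 100  ░┃                
       ┃ ┃interval = 3306    ░┃                
       ┃ ┃                   ░┃                
       ┃ ┃[auth]             ▼┃                


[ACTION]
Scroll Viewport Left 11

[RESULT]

                  ┠────────────────────┨       
                  ┃ ┏━━━━━━━━━━━━━━━━━━━━┓     
                  ┃ ┃ FileEditor         ┃     
                  ┃ ┠────────────────────┨     
                  ┃ ┃max_retries = "prod▲┃     
                  ┃ ┃                   ░┃     
                  ┃ ┃[database]         ░┃     
                  ┃ ┃debug = 60         ░┃     
                  ┃ ┃max_retries = 4    ░┃     
                  ┃ ┃host = 1024        ░┃     
                  ┃ ┃log_level = 4      █┃     
                  ┃ ┃workers = 8080     ░┃     
                  ┃ ┃buffer_size = 100  ░┃     
                  ┃ ┃interval = 3306    ░┃     
                  ┃ ┃                   ░┃     
                  ┃ ┃[auth]             ▼┃     
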